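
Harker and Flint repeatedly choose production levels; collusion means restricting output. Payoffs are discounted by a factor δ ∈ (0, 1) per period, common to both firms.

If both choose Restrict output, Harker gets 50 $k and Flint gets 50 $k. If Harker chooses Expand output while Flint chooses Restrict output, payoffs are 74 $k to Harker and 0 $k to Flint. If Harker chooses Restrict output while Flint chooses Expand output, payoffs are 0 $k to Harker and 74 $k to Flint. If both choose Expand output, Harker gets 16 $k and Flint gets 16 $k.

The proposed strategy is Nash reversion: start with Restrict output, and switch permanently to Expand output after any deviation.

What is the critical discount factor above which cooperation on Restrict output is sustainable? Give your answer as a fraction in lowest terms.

12/29

One-period gain from deviating is 74 − 50 = 24. The loss is 50 − 16 = 34 in every subsequent period, with present value 34·δ/(1−δ).
Deviation is unprofitable when 34·δ/(1−δ) ≥ 24, i.e. δ/(1−δ) ≥ 12/17.
Equivalently δ ≥ 24/(24+34) = 12/29.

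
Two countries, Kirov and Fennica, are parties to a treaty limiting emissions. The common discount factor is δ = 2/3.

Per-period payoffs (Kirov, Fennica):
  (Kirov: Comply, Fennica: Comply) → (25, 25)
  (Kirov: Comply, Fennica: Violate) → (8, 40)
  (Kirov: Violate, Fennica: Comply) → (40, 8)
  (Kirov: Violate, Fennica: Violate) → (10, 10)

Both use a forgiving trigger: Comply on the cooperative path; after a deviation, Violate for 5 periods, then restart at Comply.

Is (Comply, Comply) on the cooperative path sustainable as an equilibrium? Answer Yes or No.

Yes

IC: δ+…+δ^5 ≥ (40−25)/(25−10) = 1.
At δ = 2/3: partial sum = 1.7366 ≥ 1.0000. Cooperation sustainable.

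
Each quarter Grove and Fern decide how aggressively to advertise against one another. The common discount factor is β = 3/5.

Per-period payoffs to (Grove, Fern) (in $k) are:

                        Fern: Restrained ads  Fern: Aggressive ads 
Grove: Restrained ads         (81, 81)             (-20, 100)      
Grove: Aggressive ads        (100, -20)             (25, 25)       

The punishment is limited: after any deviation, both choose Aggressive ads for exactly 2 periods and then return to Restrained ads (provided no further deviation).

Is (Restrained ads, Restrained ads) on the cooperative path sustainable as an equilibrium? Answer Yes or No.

IC: β+…+β^2 ≥ (100−81)/(81−25) = 19/56.
At β = 3/5: partial sum = 0.9600 ≥ 0.3393. Cooperation sustainable.

Yes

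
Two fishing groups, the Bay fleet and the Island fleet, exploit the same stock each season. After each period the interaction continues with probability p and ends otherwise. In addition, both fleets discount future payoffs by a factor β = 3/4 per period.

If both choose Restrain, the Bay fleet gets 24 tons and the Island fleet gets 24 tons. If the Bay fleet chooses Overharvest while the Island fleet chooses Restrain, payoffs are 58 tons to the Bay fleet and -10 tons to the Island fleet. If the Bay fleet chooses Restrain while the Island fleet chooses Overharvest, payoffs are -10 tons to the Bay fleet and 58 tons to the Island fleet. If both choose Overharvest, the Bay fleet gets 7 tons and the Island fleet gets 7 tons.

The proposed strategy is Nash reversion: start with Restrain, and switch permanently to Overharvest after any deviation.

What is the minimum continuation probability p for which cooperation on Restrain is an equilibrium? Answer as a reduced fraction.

With continuation probability p and discount β, the effective per-period discount factor is βp.
Grim-trigger IC: βp ≥ (58−24)/(58−7) = 2/3.
So p ≥ (2/3)/(3/4) = 8/9.

8/9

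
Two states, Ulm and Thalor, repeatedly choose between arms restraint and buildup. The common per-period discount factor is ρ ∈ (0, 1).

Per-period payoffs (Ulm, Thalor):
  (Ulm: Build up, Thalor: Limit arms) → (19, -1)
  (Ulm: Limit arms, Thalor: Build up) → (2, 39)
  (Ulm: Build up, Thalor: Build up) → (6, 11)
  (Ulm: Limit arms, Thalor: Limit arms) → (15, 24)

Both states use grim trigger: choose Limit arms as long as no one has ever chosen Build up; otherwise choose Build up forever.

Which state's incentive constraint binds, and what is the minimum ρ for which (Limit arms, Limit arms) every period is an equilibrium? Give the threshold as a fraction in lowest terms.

Ulm's threshold: (19−15)/(19−6) = 4/13.
Thalor's threshold: (39−24)/(39−11) = 15/28.
4/13 < 15/28, so Thalor binds and ρ* = 15/28.

Thalor; ρ ≥ 15/28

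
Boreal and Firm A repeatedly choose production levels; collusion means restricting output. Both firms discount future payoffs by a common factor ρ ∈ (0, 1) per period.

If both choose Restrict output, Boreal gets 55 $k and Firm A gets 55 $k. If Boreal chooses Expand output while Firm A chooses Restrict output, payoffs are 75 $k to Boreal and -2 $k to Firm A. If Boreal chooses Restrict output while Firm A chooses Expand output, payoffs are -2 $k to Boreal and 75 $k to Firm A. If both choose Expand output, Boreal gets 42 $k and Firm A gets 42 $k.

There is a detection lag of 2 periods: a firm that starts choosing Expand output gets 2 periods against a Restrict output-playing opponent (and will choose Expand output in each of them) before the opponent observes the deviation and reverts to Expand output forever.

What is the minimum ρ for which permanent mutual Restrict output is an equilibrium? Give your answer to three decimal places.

0.778

Deviating for the 2 undetected periods gains 75−55 = 20 per period over cooperation, then loses 55−42 = 13 per period forever once punishment starts.
Gain: 20(1 + ρ + … + ρ^1); loss: 13·ρ^2/(1−ρ).
No profitable deviation ⇔ 20(1−ρ^2) ≤ 13·ρ^2, i.e. ρ^2 ≥ 20/(20+13) = 20/33.
Hence ρ ≥ (20/33)^(1/2) ≈ 0.778.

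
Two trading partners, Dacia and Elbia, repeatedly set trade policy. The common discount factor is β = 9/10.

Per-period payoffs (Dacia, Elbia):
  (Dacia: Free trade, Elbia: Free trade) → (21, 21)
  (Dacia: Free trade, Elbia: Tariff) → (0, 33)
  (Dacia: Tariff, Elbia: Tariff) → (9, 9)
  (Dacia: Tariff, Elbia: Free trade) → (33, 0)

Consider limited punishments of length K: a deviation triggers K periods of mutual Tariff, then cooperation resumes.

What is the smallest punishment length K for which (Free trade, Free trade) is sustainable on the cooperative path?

IC: β(1−β^K)/(1−β) ≥ (33−21)/(21−9) = 1.
With β = 9/10: need 1 − β^K ≥ 1·(1−9/10)/(9/10), i.e. β^K ≤ 0.8889.
Since (9/10)^1 = 0.9000 and (9/10)^2 = 0.8100, the smallest such K is 2.

2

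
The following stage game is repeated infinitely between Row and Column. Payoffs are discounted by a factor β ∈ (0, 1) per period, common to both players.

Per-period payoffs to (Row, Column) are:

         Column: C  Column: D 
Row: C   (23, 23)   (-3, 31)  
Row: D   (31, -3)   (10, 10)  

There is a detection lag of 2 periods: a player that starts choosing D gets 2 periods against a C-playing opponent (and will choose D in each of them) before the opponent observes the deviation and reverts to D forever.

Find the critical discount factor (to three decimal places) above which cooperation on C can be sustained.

0.617

Deviating for the 2 undetected periods gains 31−23 = 8 per period over cooperation, then loses 23−10 = 13 per period forever once punishment starts.
Gain: 8(1 + β + … + β^1); loss: 13·β^2/(1−β).
No profitable deviation ⇔ 8(1−β^2) ≤ 13·β^2, i.e. β^2 ≥ 8/(8+13) = 8/21.
Hence β ≥ (8/21)^(1/2) ≈ 0.617.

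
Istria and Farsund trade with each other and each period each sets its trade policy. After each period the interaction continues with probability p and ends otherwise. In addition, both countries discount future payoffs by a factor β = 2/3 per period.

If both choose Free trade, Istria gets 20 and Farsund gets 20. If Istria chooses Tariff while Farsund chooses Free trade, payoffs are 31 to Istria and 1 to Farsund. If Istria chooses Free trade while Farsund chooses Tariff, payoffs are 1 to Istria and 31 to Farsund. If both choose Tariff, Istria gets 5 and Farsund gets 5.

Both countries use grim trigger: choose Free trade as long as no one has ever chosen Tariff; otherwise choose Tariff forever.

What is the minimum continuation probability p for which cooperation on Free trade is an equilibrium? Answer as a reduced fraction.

With continuation probability p and discount β, the effective per-period discount factor is βp.
Grim-trigger IC: βp ≥ (31−20)/(31−5) = 11/26.
So p ≥ (11/26)/(2/3) = 33/52.

33/52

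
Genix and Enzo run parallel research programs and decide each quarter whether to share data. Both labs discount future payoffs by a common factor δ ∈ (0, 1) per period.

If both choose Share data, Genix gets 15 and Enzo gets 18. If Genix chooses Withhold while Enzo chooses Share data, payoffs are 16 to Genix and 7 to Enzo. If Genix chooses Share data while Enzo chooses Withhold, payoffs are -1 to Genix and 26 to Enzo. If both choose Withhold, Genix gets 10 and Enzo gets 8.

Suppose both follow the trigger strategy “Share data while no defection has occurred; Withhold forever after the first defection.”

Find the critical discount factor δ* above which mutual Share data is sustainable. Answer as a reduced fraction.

4/9

For Genix: deviation gain 16−15 = 1, per-period punishment loss 15−10 = 5. IC gives δ ≥ 1/6.
For Enzo: gain 8, loss 10 per period, so δ ≥ 8/18 = 4/9.
The tighter constraint is Enzo's, so cooperation needs δ ≥ 4/9.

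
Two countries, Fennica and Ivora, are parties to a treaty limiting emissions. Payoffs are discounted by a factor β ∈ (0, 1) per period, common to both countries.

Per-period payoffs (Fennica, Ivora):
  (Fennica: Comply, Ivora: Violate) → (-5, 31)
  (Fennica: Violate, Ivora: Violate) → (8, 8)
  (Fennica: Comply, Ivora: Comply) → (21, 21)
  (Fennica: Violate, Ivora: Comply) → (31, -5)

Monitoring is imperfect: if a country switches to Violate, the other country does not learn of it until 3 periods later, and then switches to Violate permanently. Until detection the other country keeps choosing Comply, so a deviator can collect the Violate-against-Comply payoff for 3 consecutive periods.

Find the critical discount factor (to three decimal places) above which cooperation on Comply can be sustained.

0.758

A deviator earns 31 for 3 periods, then 8 forever; cooperating earns 21 forever. Multiplying the IC by (1−β):
21 ≥ 31(1−β^3) + 8β^3, so 23·β^3 ≥ 10 and β^3 ≥ 10/23.
β ≥ (10/23)^(1/3) ≈ 0.758.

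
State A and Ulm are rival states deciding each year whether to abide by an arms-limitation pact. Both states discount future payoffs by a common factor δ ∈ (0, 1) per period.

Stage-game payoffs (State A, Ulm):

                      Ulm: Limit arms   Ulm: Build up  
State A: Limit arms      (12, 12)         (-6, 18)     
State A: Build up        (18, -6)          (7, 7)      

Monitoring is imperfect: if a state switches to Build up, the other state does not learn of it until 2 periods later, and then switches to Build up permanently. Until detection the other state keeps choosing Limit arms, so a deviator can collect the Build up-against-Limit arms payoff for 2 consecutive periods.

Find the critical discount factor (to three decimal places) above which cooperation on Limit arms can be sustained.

0.739

The best deviation is to choose Build up for all 2 undetected periods, earning 18 each, then 7 forever once detected.
Deviation value: 18(1−δ^2)/(1−δ) + 7δ^2/(1−δ); cooperation value: 12/(1−δ).
IC: 12 ≥ 18(1−δ^2) + 7δ^2 = 18 − 11δ^2.
So δ^2 ≥ 6/11, giving δ ≥ (6/11)^(1/2) ≈ 0.739.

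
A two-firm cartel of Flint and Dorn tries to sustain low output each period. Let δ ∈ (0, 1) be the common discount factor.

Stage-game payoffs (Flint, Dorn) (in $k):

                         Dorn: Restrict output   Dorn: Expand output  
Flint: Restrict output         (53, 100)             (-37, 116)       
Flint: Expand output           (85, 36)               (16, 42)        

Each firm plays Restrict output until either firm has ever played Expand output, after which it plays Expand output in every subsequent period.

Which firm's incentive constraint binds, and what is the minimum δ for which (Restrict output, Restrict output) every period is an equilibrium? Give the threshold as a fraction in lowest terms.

For Flint: deviation gain 85−53 = 32, per-period punishment loss 53−16 = 37. IC gives δ ≥ 32/69.
For Dorn: gain 16, loss 58 per period, so δ ≥ 16/74 = 8/37.
The tighter constraint is Flint's, so cooperation needs δ ≥ 32/69.

Flint; δ ≥ 32/69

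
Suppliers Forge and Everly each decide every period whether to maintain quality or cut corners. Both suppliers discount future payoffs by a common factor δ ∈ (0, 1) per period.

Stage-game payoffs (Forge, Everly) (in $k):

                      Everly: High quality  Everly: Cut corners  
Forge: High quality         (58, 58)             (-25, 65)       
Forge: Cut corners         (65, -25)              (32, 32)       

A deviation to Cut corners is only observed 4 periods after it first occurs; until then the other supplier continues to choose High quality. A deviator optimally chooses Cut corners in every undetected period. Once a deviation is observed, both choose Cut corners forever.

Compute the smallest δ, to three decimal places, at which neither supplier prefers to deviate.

0.679

A deviator earns 65 for 4 periods, then 32 forever; cooperating earns 58 forever. Multiplying the IC by (1−δ):
58 ≥ 65(1−δ^4) + 32δ^4, so 33·δ^4 ≥ 7 and δ^4 ≥ 7/33.
δ ≥ (7/33)^(1/4) ≈ 0.679.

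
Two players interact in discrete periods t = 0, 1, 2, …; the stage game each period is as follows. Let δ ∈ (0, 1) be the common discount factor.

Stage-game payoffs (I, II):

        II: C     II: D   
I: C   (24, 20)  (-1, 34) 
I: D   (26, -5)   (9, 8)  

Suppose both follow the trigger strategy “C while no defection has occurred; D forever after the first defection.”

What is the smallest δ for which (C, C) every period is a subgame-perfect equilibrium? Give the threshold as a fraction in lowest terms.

For I: deviation gain 26−24 = 2, per-period punishment loss 24−9 = 15. IC gives δ ≥ 2/17.
For II: gain 14, loss 12 per period, so δ ≥ 14/26 = 7/13.
The tighter constraint is II's, so cooperation needs δ ≥ 7/13.

7/13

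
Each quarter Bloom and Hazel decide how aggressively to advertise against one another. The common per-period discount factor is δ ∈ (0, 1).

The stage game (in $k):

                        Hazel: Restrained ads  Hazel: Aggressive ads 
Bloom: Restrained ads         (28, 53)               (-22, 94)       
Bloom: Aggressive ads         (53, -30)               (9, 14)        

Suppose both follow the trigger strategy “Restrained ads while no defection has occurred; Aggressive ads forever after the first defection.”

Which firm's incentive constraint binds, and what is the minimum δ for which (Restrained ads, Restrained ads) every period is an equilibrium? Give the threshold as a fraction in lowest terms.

Bloom's threshold: (53−28)/(53−9) = 25/44.
Hazel's threshold: (94−53)/(94−14) = 41/80.
25/44 > 41/80, so Bloom binds and δ* = 25/44.

Bloom; δ ≥ 25/44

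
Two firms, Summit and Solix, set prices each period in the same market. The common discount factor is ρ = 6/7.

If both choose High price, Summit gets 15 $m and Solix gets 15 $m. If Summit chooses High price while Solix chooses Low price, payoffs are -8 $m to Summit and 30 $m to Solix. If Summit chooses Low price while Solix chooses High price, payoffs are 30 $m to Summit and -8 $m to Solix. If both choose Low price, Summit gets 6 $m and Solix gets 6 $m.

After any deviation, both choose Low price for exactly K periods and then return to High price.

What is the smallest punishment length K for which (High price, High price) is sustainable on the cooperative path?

3

IC: ρ(1−ρ^K)/(1−ρ) ≥ (30−15)/(15−6) = 5/3.
With ρ = 6/7: need 1 − ρ^K ≥ 5/3·(1−6/7)/(6/7), i.e. ρ^K ≤ 0.7222.
Since (6/7)^2 = 0.7347 and (6/7)^3 = 0.6297, the smallest such K is 3.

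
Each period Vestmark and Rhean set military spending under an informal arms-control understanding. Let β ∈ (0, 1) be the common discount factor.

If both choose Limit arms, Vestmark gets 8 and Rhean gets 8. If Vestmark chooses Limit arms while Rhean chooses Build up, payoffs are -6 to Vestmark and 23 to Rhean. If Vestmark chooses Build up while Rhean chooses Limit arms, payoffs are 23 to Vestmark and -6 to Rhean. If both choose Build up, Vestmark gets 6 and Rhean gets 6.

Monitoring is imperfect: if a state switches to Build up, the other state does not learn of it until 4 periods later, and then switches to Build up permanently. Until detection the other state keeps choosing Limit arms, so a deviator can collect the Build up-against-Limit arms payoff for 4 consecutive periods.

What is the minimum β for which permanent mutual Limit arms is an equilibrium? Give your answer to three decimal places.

A deviator earns 23 for 4 periods, then 6 forever; cooperating earns 8 forever. Multiplying the IC by (1−β):
8 ≥ 23(1−β^4) + 6β^4, so 17·β^4 ≥ 15 and β^4 ≥ 15/17.
β ≥ (15/17)^(1/4) ≈ 0.969.

0.969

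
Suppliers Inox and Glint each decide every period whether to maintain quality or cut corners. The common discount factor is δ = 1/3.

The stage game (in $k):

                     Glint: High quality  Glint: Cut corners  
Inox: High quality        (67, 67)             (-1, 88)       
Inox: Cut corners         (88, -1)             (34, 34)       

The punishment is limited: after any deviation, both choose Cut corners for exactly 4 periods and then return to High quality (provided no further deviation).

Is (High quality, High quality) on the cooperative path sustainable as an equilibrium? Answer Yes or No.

No

IC: δ+…+δ^4 ≥ (88−67)/(67−34) = 7/11.
At δ = 1/3: partial sum = 0.4938 < 0.6364. Cooperation not sustainable.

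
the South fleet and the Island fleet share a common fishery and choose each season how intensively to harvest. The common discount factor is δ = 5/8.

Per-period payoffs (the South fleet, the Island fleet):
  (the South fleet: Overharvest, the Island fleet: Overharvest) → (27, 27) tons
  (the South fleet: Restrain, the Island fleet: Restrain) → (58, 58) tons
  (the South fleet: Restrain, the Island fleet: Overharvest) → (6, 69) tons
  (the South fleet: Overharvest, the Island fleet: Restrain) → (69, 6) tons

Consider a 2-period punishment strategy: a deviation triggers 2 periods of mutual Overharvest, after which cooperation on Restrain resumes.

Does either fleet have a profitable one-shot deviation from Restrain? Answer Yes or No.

No

Comparing payoff streams over the 3 periods until play realigns: cooperate → 58(1+δ+…+δ^2); deviate → 69 + 27(δ+…+δ^2).
Cooperation is sustained iff (58−27)(δ+…+δ^2) ≥ 69−58.
δ+…+δ^2 = 5/8·(1−(5/8)^2)/(1−5/8) = 1.0156, and (69−58)/(58−27) = 0.3548.
1.0156 ≥ 0.3548, so cooperation is sustainable.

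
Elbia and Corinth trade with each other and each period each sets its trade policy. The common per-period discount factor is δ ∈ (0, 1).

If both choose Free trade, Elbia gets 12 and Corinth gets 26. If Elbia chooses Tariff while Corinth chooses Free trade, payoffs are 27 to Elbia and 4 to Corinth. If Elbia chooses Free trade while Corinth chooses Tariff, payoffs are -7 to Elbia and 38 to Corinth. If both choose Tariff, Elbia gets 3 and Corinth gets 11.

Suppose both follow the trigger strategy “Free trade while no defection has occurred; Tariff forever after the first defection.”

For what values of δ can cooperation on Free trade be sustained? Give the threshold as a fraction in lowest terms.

Elbia: cooperation gives 12 each period; deviation gives 27 once then 3 forever.
  12/(1−δ) ≥ 27 + 3δ/(1−δ) ⇒ δ ≥ 15/24 = 5/8.
Corinth: cooperation gives 26 each period; deviation gives 38 once then 11 forever.
  δ ≥ 12/27 = 4/9.
Both must hold, so the binding constraint is Elbia's: δ ≥ 5/8.

5/8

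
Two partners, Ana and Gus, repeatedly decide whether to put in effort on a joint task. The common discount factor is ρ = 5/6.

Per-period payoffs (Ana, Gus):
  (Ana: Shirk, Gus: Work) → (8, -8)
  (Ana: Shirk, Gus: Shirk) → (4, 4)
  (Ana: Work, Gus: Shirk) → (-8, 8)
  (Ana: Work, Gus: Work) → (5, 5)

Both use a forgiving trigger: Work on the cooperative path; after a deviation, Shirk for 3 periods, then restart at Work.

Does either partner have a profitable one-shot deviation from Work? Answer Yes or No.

Yes

IC: ρ+…+ρ^3 ≥ (8−5)/(5−4) = 3.
At ρ = 5/6: partial sum = 2.1065 < 3.0000. Cooperation not sustainable.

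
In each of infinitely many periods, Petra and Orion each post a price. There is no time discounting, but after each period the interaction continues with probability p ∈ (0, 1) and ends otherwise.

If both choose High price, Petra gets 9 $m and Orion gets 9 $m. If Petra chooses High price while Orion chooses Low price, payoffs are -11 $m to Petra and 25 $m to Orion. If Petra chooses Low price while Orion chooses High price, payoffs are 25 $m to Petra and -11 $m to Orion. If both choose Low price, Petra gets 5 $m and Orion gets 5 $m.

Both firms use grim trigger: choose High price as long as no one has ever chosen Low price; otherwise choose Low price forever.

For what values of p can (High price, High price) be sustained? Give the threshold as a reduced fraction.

Expected cooperation value is 9 + p·9 + p²·9 + … = 9/(1−p); deviation gives 25 + p·5/(1−p).
9 ≥ 25(1−p) + 5p ⇒ 20p ≥ 16 ⇒ p ≥ 16/20 = 4/5.

4/5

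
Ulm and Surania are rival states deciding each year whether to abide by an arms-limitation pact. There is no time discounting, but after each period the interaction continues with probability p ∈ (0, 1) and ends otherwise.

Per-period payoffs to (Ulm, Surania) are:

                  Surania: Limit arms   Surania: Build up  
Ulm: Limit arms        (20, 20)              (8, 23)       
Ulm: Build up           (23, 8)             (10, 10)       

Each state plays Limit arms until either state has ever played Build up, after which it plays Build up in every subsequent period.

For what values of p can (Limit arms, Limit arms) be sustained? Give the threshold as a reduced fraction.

3/13

With no time discounting, the continuation probability p plays the role of the discount factor.
Grim-trigger IC: 20/(1−p) ≥ 23 + 10p/(1−p) ⇒ p ≥ (23−20)/(23−10) = 3/13.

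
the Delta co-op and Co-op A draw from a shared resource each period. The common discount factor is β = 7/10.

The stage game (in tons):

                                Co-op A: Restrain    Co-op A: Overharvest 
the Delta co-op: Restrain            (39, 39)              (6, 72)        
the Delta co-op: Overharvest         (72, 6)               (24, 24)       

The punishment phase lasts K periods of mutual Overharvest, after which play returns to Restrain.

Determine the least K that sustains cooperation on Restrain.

Need Σ_{k=1}^{K} β^k ≥ (72−39)/(39−24) = 2.2000 at β = 7/10.
At K = 8 the sum is 2.1988 < 2.2000; at K = 9 it is 2.2392 ≥ 2.2000.
So the minimum punishment length is K = 9.

9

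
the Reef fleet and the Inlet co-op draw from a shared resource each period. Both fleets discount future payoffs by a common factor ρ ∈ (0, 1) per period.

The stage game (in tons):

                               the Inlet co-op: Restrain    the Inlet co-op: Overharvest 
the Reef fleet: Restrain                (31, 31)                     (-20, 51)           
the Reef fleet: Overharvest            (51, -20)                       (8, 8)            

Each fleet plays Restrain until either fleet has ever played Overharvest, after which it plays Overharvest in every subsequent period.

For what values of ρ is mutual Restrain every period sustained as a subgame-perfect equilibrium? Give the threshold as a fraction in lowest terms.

31/(1−ρ) ≥ 51 + 8ρ/(1−ρ)
31 ≥ 51 − 43ρ
ρ ≥ 20/43.

20/43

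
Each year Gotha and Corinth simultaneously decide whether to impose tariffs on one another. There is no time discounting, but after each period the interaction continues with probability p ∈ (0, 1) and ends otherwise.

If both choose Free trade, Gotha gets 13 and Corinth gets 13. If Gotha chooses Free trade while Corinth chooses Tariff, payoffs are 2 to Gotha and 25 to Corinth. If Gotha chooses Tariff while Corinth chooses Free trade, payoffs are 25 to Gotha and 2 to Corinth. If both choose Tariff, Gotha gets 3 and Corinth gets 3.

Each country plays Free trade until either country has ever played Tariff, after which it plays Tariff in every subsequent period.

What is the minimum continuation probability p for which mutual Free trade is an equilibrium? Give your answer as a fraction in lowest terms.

With no time discounting, the continuation probability p plays the role of the discount factor.
Grim-trigger IC: 13/(1−p) ≥ 25 + 3p/(1−p) ⇒ p ≥ (25−13)/(25−3) = 6/11.

6/11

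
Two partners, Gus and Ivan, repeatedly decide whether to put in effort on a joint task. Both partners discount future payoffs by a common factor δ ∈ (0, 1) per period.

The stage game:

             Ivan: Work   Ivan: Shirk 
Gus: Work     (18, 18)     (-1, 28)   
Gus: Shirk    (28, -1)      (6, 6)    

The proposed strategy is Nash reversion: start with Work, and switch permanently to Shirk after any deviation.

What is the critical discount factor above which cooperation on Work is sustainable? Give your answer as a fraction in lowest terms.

18/(1−δ) ≥ 28 + 6δ/(1−δ)
18 ≥ 28 − 22δ
δ ≥ 10/22 = 5/11.

5/11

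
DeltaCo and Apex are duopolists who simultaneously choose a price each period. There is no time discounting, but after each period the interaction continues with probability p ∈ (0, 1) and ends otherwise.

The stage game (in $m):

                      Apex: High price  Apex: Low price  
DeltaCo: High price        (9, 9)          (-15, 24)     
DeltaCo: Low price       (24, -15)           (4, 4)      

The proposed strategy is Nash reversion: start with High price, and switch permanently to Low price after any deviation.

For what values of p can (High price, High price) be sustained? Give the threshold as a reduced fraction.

Expected cooperation value is 9 + p·9 + p²·9 + … = 9/(1−p); deviation gives 24 + p·4/(1−p).
9 ≥ 24(1−p) + 4p ⇒ 20p ≥ 15 ⇒ p ≥ 15/20 = 3/4.

3/4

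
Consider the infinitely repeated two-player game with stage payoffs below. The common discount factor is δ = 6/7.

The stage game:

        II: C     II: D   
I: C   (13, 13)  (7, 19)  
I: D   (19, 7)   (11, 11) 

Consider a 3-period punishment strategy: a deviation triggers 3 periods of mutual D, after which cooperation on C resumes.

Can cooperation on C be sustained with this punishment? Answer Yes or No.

No

A one-shot deviation gives 19 now, then 11 for 3 periods, then back to 13.
Gain from deviating: (19−13) today; loss: (13−11) in each of the next 3 periods.
No-deviation condition: (13−11)(δ+…+δ^3) ≥ 19−13, i.e. δ+…+δ^3 ≥ 3.
At δ = 6/7: δ+…+δ^3 = 2.2216 < 3.0000.
So cooperation is not sustainable.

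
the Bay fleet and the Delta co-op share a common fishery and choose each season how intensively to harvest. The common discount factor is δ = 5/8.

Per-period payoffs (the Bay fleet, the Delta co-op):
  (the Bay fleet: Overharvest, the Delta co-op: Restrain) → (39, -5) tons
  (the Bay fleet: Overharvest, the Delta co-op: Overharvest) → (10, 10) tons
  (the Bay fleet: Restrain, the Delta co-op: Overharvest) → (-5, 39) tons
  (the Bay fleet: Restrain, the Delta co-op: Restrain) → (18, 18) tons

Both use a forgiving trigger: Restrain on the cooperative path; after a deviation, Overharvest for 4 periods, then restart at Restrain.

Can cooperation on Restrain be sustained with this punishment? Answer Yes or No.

A one-shot deviation gives 39 now, then 10 for 4 periods, then back to 18.
Gain from deviating: (39−18) today; loss: (18−10) in each of the next 4 periods.
No-deviation condition: (18−10)(δ+…+δ^4) ≥ 39−18, i.e. δ+…+δ^4 ≥ 21/8.
At δ = 5/8: δ+…+δ^4 = 1.4124 < 2.6250.
So cooperation is not sustainable.

No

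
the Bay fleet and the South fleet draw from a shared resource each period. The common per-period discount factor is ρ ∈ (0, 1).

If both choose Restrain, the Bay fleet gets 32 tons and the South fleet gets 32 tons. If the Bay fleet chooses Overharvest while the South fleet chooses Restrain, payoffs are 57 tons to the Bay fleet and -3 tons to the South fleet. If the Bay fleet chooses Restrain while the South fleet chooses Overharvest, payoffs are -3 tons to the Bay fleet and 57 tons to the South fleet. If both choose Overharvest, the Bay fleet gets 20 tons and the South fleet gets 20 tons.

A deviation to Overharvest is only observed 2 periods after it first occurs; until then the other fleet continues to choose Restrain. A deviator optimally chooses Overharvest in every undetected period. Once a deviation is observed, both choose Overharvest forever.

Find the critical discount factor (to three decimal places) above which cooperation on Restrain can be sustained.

0.822

A deviator earns 57 for 2 periods, then 20 forever; cooperating earns 32 forever. Multiplying the IC by (1−ρ):
32 ≥ 57(1−ρ^2) + 20ρ^2, so 37·ρ^2 ≥ 25 and ρ^2 ≥ 25/37.
ρ ≥ (25/37)^(1/2) ≈ 0.822.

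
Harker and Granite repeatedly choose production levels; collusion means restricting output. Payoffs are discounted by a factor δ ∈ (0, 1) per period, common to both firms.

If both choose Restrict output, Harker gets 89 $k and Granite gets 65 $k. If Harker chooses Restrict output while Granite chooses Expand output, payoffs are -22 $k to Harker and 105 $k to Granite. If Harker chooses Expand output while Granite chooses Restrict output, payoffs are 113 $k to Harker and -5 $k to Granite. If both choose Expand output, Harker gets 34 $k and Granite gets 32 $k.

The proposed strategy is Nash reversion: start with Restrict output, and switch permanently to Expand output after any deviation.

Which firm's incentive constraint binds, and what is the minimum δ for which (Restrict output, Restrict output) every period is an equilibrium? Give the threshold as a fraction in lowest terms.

Harker: cooperation gives 89 each period; deviation gives 113 once then 34 forever.
  89/(1−δ) ≥ 113 + 34δ/(1−δ) ⇒ δ ≥ 24/79.
Granite: cooperation gives 65 each period; deviation gives 105 once then 32 forever.
  δ ≥ 40/73.
Both must hold, so the binding constraint is Granite's: δ ≥ 40/73.

Granite; δ ≥ 40/73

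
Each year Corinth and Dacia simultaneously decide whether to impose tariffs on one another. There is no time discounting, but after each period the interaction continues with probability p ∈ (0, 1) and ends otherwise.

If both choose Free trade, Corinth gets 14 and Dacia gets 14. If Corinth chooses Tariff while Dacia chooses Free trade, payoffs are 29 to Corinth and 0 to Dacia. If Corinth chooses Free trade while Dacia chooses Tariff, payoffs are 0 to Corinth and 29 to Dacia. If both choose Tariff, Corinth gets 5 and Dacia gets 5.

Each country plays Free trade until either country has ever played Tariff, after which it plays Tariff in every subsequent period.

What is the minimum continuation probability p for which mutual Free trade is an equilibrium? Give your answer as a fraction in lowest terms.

With no time discounting, the continuation probability p plays the role of the discount factor.
Grim-trigger IC: 14/(1−p) ≥ 29 + 5p/(1−p) ⇒ p ≥ (29−14)/(29−5) = 5/8.

5/8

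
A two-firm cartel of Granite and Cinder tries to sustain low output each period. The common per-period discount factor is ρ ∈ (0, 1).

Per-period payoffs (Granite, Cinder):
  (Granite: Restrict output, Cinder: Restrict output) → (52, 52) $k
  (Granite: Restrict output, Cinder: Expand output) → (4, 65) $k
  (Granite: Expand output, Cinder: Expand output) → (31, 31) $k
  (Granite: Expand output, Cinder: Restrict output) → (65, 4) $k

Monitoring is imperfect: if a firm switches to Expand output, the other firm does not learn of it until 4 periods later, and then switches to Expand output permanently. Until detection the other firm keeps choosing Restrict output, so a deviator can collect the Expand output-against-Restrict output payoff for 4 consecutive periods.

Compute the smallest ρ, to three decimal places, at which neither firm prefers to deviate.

A deviator earns 65 for 4 periods, then 31 forever; cooperating earns 52 forever. Multiplying the IC by (1−ρ):
52 ≥ 65(1−ρ^4) + 31ρ^4, so 34·ρ^4 ≥ 13 and ρ^4 ≥ 13/34.
ρ ≥ (13/34)^(1/4) ≈ 0.786.

0.786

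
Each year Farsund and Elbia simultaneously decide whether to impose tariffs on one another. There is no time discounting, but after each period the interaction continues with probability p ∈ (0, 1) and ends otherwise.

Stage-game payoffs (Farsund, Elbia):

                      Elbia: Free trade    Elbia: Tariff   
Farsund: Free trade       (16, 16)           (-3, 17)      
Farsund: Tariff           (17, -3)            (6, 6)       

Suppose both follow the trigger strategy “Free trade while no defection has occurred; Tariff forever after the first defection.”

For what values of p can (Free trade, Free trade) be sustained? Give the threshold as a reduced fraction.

1/11

Expected cooperation value is 16 + p·16 + p²·16 + … = 16/(1−p); deviation gives 17 + p·6/(1−p).
16 ≥ 17(1−p) + 6p ⇒ 11p ≥ 1 ⇒ p ≥ 1/11.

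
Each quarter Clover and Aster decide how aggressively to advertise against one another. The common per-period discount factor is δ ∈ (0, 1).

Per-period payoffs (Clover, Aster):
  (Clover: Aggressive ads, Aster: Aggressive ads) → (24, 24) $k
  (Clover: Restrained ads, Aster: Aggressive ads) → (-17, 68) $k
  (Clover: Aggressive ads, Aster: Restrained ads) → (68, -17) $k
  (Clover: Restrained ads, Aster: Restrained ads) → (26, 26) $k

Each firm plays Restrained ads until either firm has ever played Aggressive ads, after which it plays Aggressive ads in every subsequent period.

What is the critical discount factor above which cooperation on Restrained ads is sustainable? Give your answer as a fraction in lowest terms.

26/(1−δ) ≥ 68 + 24δ/(1−δ)
26 ≥ 68 − 44δ
δ ≥ 42/44 = 21/22.

21/22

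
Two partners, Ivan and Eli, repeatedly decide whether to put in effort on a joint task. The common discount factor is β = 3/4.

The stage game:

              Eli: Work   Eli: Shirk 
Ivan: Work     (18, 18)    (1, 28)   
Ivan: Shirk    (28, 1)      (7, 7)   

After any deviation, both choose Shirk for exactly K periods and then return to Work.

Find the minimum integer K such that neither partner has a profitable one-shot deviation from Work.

No profitable deviation requires (18−7)(β+…+β^K) ≥ 28−18, i.e. β+…+β^K ≥ 10/11 ≈ 0.9091.
With β = 3/4, the partial sums are K=1: 0.7500, K=2: 1.3125.
K = 2 is the first length at which the sum reaches 0.9091.

2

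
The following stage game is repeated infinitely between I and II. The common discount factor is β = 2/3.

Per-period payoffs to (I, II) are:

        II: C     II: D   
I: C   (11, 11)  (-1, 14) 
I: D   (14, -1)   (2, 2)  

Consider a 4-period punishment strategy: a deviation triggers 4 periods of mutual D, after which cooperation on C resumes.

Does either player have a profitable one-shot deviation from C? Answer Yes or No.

A one-shot deviation gives 14 now, then 2 for 4 periods, then back to 11.
Gain from deviating: (14−11) today; loss: (11−2) in each of the next 4 periods.
No-deviation condition: (11−2)(β+…+β^4) ≥ 14−11, i.e. β+…+β^4 ≥ 1/3.
At β = 2/3: β+…+β^4 = 1.6049 ≥ 0.3333.
So cooperation is sustainable.

No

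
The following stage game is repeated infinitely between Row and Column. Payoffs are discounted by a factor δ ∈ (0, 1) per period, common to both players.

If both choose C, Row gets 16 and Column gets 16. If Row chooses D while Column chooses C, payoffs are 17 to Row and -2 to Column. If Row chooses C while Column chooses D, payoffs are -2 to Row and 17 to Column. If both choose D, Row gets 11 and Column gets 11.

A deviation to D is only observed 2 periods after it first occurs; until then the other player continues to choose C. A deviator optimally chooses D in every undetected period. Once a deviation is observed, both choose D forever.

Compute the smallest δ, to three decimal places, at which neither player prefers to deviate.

A deviator earns 17 for 2 periods, then 11 forever; cooperating earns 16 forever. Multiplying the IC by (1−δ):
16 ≥ 17(1−δ^2) + 11δ^2, so 6·δ^2 ≥ 1 and δ^2 ≥ 1/6.
δ ≥ (1/6)^(1/2) ≈ 0.408.

0.408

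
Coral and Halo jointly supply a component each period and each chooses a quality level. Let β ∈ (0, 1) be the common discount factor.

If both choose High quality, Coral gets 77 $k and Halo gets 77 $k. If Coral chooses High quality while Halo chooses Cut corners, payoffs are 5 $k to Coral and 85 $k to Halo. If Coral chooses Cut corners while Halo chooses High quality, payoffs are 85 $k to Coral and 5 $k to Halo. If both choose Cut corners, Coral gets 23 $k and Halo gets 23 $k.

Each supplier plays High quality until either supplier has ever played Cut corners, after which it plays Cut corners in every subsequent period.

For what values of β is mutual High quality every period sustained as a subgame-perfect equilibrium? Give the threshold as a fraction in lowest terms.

4/31

Under grim trigger the critical discount factor is (T−C)/(T−P) with T = 85, C = 77, P = 23.
β* = (85−77)/(85−23) = 8/62 = 4/31.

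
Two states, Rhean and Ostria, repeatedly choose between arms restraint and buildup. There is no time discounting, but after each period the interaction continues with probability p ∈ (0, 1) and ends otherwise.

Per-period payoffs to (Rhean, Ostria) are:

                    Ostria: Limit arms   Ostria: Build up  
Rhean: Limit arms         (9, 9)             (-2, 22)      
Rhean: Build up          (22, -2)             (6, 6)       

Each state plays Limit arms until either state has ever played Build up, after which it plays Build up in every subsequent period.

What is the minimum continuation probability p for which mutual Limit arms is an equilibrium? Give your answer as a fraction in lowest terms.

With no time discounting, the continuation probability p plays the role of the discount factor.
Grim-trigger IC: 9/(1−p) ≥ 22 + 6p/(1−p) ⇒ p ≥ (22−9)/(22−6) = 13/16.

13/16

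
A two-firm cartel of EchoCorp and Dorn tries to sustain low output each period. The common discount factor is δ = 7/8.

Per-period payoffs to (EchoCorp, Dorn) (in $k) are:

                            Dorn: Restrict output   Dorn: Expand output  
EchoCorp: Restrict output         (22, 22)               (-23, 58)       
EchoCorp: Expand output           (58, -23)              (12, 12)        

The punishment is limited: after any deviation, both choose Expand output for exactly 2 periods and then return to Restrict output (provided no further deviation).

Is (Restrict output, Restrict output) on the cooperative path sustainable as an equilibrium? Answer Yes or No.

IC: δ+…+δ^2 ≥ (58−22)/(22−12) = 18/5.
At δ = 7/8: partial sum = 1.6406 < 3.6000. Cooperation not sustainable.

No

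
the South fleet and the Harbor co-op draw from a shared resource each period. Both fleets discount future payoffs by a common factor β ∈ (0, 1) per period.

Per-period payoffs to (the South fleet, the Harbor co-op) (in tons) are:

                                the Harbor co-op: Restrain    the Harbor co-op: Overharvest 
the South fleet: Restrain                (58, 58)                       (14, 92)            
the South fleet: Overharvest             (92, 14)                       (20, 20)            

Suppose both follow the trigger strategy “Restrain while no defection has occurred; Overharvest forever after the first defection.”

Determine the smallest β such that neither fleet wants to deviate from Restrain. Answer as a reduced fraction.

Under grim trigger the critical discount factor is (T−C)/(T−P) with T = 92, C = 58, P = 20.
β* = (92−58)/(92−20) = 34/72 = 17/36.

17/36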